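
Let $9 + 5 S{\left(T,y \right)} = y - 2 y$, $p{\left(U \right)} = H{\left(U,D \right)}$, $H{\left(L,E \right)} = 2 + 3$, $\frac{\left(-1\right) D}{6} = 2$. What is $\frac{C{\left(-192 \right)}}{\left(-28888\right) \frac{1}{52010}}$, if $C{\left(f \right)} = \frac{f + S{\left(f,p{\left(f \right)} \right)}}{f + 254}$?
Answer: $\frac{2532887}{447764} \approx 5.6567$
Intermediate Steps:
$D = -12$ ($D = \left(-6\right) 2 = -12$)
$H{\left(L,E \right)} = 5$
$p{\left(U \right)} = 5$
$S{\left(T,y \right)} = - \frac{9}{5} - \frac{y}{5}$ ($S{\left(T,y \right)} = - \frac{9}{5} + \frac{y - 2 y}{5} = - \frac{9}{5} + \frac{\left(-1\right) y}{5} = - \frac{9}{5} - \frac{y}{5}$)
$C{\left(f \right)} = \frac{- \frac{14}{5} + f}{254 + f}$ ($C{\left(f \right)} = \frac{f - \frac{14}{5}}{f + 254} = \frac{f - \frac{14}{5}}{254 + f} = \frac{- \frac{14}{5} + f}{254 + f}$)
$\frac{C{\left(-192 \right)}}{\left(-28888\right) \frac{1}{52010}} = \frac{\frac{1}{254 - 192} \left(- \frac{14}{5} - 192\right)}{\left(-28888\right) \frac{1}{52010}} = \frac{\frac{1}{62} \left(- \frac{974}{5}\right)}{\left(-28888\right) \frac{1}{52010}} = \frac{\frac{1}{62} \left(- \frac{974}{5}\right)}{- \frac{14444}{26005}} = \left(- \frac{487}{155}\right) \left(- \frac{26005}{14444}\right) = \frac{2532887}{447764}$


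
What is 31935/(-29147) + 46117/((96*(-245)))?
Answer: -2095283399/685537440 ≈ -3.0564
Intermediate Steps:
31935/(-29147) + 46117/((96*(-245))) = 31935*(-1/29147) + 46117/(-23520) = -31935/29147 + 46117*(-1/23520) = -31935/29147 - 46117/23520 = -2095283399/685537440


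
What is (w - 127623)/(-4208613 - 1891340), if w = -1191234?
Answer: 1318857/6099953 ≈ 0.21621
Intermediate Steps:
(w - 127623)/(-4208613 - 1891340) = (-1191234 - 127623)/(-4208613 - 1891340) = -1318857/(-6099953) = -1318857*(-1/6099953) = 1318857/6099953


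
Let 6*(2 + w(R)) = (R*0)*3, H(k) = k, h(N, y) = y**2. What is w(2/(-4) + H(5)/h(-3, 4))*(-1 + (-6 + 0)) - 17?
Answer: -3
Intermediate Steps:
w(R) = -2 (w(R) = -2 + ((R*0)*3)/6 = -2 + (0*3)/6 = -2 + (1/6)*0 = -2 + 0 = -2)
w(2/(-4) + H(5)/h(-3, 4))*(-1 + (-6 + 0)) - 17 = -2*(-1 + (-6 + 0)) - 17 = -2*(-1 - 6) - 17 = -2*(-7) - 17 = 14 - 17 = -3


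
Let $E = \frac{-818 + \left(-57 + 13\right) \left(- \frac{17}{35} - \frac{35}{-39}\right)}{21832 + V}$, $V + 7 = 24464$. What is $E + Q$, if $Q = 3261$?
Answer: $\frac{206043464287}{63184485} \approx 3261.0$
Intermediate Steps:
$V = 24457$ ($V = -7 + 24464 = 24457$)
$E = - \frac{1141298}{63184485}$ ($E = \frac{-818 + \left(-57 + 13\right) \left(- \frac{17}{35} - \frac{35}{-39}\right)}{21832 + 24457} = \frac{-818 - 44 \left(\left(-17\right) \frac{1}{35} - - \frac{35}{39}\right)}{46289} = \left(-818 - 44 \left(- \frac{17}{35} + \frac{35}{39}\right)\right) \frac{1}{46289} = \left(-818 - \frac{24728}{1365}\right) \frac{1}{46289} = \left(- \frac{1141298}{1365}\right) \frac{1}{46289} = - \frac{1141298}{63184485} \approx -0.018063$)
$E + Q = - \frac{1141298}{63184485} + 3261 = \frac{206043464287}{63184485}$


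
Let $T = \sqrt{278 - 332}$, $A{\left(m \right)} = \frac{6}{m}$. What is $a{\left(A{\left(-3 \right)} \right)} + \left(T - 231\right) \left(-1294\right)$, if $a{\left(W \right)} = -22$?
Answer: $298892 - 3882 i \sqrt{6} \approx 2.9889 \cdot 10^{5} - 9508.9 i$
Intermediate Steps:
$T = 3 i \sqrt{6}$ ($T = \sqrt{-54} = 3 i \sqrt{6} \approx 7.3485 i$)
$a{\left(A{\left(-3 \right)} \right)} + \left(T - 231\right) \left(-1294\right) = -22 + \left(3 i \sqrt{6} - 231\right) \left(-1294\right) = -22 + \left(-231 + 3 i \sqrt{6}\right) \left(-1294\right) = -22 + \left(298914 - 3882 i \sqrt{6}\right) = 298892 - 3882 i \sqrt{6}$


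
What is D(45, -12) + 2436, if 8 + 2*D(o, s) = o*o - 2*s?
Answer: 6913/2 ≈ 3456.5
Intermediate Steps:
D(o, s) = -4 + o²/2 - s (D(o, s) = -4 + (o*o - 2*s)/2 = -4 + (o² - 2*s)/2 = -4 + (o²/2 - s) = -4 + o²/2 - s)
D(45, -12) + 2436 = (-4 + (½)*45² - 1*(-12)) + 2436 = (-4 + (½)*2025 + 12) + 2436 = (-4 + 2025/2 + 12) + 2436 = 2041/2 + 2436 = 6913/2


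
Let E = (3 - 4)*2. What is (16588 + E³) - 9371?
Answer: 7209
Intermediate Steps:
E = -2 (E = -1*2 = -2)
(16588 + E³) - 9371 = (16588 + (-2)³) - 9371 = (16588 - 8) - 9371 = 16580 - 9371 = 7209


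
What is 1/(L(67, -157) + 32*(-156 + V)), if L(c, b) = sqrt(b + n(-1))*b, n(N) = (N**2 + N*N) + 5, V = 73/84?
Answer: -6972/39803111 + 2205*I*sqrt(6)/79606222 ≈ -0.00017516 + 6.7848e-5*I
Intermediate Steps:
V = 73/84 (V = 73*(1/84) = 73/84 ≈ 0.86905)
n(N) = 5 + 2*N**2 (n(N) = (N**2 + N**2) + 5 = 2*N**2 + 5 = 5 + 2*N**2)
L(c, b) = b*sqrt(7 + b) (L(c, b) = sqrt(b + (5 + 2*(-1)**2))*b = sqrt(b + (5 + 2*1))*b = sqrt(b + (5 + 2))*b = sqrt(b + 7)*b = sqrt(7 + b)*b = b*sqrt(7 + b))
1/(L(67, -157) + 32*(-156 + V)) = 1/(-157*sqrt(7 - 157) + 32*(-156 + 73/84)) = 1/(-785*I*sqrt(6) + 32*(-13031/84)) = 1/(-785*I*sqrt(6) - 104248/21) = 1/(-104248/21 - 785*I*sqrt(6))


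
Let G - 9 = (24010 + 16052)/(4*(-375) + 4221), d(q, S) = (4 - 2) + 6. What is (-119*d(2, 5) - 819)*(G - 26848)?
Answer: 43087755249/907 ≈ 4.7506e+7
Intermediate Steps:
d(q, S) = 8 (d(q, S) = 2 + 6 = 8)
G = 21517/907 (G = 9 + (24010 + 16052)/(4*(-375) + 4221) = 9 + 40062/(-1500 + 4221) = 9 + 40062/2721 = 9 + 40062*(1/2721) = 9 + 13354/907 = 21517/907 ≈ 23.723)
(-119*d(2, 5) - 819)*(G - 26848) = (-119*8 - 819)*(21517/907 - 26848) = (-952 - 819)*(-24329619/907) = -1771*(-24329619/907) = 43087755249/907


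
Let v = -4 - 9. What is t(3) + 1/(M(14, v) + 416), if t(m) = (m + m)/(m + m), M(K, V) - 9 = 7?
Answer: 433/432 ≈ 1.0023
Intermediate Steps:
v = -13
M(K, V) = 16 (M(K, V) = 9 + 7 = 16)
t(m) = 1 (t(m) = (2*m)/((2*m)) = (2*m)*(1/(2*m)) = 1)
t(3) + 1/(M(14, v) + 416) = 1 + 1/(16 + 416) = 1 + 1/432 = 433/432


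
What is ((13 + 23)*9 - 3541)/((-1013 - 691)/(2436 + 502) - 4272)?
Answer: 4725773/6276420 ≈ 0.75294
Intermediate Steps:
((13 + 23)*9 - 3541)/((-1013 - 691)/(2436 + 502) - 4272) = (36*9 - 3541)/(-1704/2938 - 4272) = (324 - 3541)/(-1704*1/2938 - 4272) = -3217/(-852/1469 - 4272) = -3217/(-6276420/1469) = -3217*(-1469/6276420) = 4725773/6276420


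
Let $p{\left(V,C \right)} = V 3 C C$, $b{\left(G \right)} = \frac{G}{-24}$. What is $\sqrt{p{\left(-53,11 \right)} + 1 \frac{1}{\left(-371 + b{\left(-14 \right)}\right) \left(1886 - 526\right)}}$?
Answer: $\frac{i \sqrt{439424087324439}}{151130} \approx 138.7 i$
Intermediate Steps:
$b{\left(G \right)} = - \frac{G}{24}$ ($b{\left(G \right)} = G \left(- \frac{1}{24}\right) = - \frac{G}{24}$)
$p{\left(V,C \right)} = 3 V C^{2}$ ($p{\left(V,C \right)} = 3 C V C = 3 V C^{2}$)
$\sqrt{p{\left(-53,11 \right)} + 1 \frac{1}{\left(-371 + b{\left(-14 \right)}\right) \left(1886 - 526\right)}} = \sqrt{3 \left(-53\right) 11^{2} + 1 \frac{1}{\left(-371 - - \frac{7}{12}\right) \left(1886 - 526\right)}} = \sqrt{3 \left(-53\right) 121 + 1 \frac{1}{\left(-371 + \frac{7}{12}\right) 1360}} = \sqrt{-19239 + 1 \frac{1}{\left(- \frac{4445}{12}\right) 1360}} = \sqrt{-19239 + 1 \frac{1}{- \frac{1511300}{3}}} = \sqrt{-19239 + 1 \left(- \frac{3}{1511300}\right)} = \sqrt{-19239 - \frac{3}{1511300}} = \sqrt{- \frac{29075900703}{1511300}} = \frac{i \sqrt{439424087324439}}{151130}$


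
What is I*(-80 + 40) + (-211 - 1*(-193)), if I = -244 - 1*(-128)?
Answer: 4622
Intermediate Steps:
I = -116 (I = -244 + 128 = -116)
I*(-80 + 40) + (-211 - 1*(-193)) = -116*(-80 + 40) + (-211 - 1*(-193)) = -116*(-40) + (-211 + 193) = 4640 - 18 = 4622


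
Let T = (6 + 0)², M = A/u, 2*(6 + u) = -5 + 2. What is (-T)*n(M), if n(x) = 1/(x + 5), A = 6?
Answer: -60/7 ≈ -8.5714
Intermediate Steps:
u = -15/2 (u = -6 + (-5 + 2)/2 = -6 + (½)*(-3) = -6 - 3/2 = -15/2 ≈ -7.5000)
M = -⅘ (M = 6/(-15/2) = 6*(-2/15) = -⅘ ≈ -0.80000)
T = 36 (T = 6² = 36)
n(x) = 1/(5 + x)
(-T)*n(M) = (-1*36)/(5 - ⅘) = -36/21/5 = -36*5/21 = -60/7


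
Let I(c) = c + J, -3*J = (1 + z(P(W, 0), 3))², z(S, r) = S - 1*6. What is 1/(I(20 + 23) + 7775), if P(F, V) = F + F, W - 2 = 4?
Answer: 3/23405 ≈ 0.00012818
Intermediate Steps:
W = 6 (W = 2 + 4 = 6)
P(F, V) = 2*F
z(S, r) = -6 + S (z(S, r) = S - 6 = -6 + S)
J = -49/3 (J = -(1 + (-6 + 2*6))²/3 = -(1 + (-6 + 12))²/3 = -(1 + 6)²/3 = -⅓*7² = -⅓*49 = -49/3 ≈ -16.333)
I(c) = -49/3 + c (I(c) = c - 49/3 = -49/3 + c)
1/(I(20 + 23) + 7775) = 1/((-49/3 + (20 + 23)) + 7775) = 1/((-49/3 + 43) + 7775) = 1/(80/3 + 7775) = 1/(23405/3) = 3/23405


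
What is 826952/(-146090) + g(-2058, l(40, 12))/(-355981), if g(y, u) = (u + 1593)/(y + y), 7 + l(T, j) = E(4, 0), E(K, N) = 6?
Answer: -21636867040402/3822386925315 ≈ -5.6606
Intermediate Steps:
l(T, j) = -1 (l(T, j) = -7 + 6 = -1)
g(y, u) = (1593 + u)/(2*y) (g(y, u) = (1593 + u)/((2*y)) = (1593 + u)*(1/(2*y)) = (1593 + u)/(2*y))
826952/(-146090) + g(-2058, l(40, 12))/(-355981) = 826952/(-146090) + ((½)*(1593 - 1)/(-2058))/(-355981) = 826952*(-1/146090) + ((½)*(-1/2058)*1592)*(-1/355981) = -59068/10435 - 398/1029*(-1/355981) = -59068/10435 + 398/366304449 = -21636867040402/3822386925315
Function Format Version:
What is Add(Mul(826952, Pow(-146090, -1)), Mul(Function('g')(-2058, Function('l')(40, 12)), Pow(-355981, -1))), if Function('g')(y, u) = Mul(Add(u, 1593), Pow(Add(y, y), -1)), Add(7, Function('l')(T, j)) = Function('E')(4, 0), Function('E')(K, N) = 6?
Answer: Rational(-21636867040402, 3822386925315) ≈ -5.6606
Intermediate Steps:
Function('l')(T, j) = -1 (Function('l')(T, j) = Add(-7, 6) = -1)
Function('g')(y, u) = Mul(Rational(1, 2), Pow(y, -1), Add(1593, u)) (Function('g')(y, u) = Mul(Add(1593, u), Pow(Mul(2, y), -1)) = Mul(Add(1593, u), Mul(Rational(1, 2), Pow(y, -1))) = Mul(Rational(1, 2), Pow(y, -1), Add(1593, u)))
Add(Mul(826952, Pow(-146090, -1)), Mul(Function('g')(-2058, Function('l')(40, 12)), Pow(-355981, -1))) = Add(Mul(826952, Pow(-146090, -1)), Mul(Mul(Rational(1, 2), Pow(-2058, -1), Add(1593, -1)), Pow(-355981, -1))) = Add(Mul(826952, Rational(-1, 146090)), Mul(Mul(Rational(1, 2), Rational(-1, 2058), 1592), Rational(-1, 355981))) = Add(Rational(-59068, 10435), Mul(Rational(-398, 1029), Rational(-1, 355981))) = Add(Rational(-59068, 10435), Rational(398, 366304449)) = Rational(-21636867040402, 3822386925315)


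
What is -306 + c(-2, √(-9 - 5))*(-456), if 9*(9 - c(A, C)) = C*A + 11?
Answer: -11558/3 - 304*I*√14/3 ≈ -3852.7 - 379.15*I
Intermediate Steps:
c(A, C) = 70/9 - A*C/9 (c(A, C) = 9 - (C*A + 11)/9 = 9 - (A*C + 11)/9 = 9 - (11 + A*C)/9 = 9 + (-11/9 - A*C/9) = 70/9 - A*C/9)
-306 + c(-2, √(-9 - 5))*(-456) = -306 + (70/9 - ⅑*(-2)*√(-9 - 5))*(-456) = -306 + (70/9 - ⅑*(-2)*√(-14))*(-456) = -306 + (70/9 - ⅑*(-2)*I*√14)*(-456) = -306 + (70/9 + 2*I*√14/9)*(-456) = -306 + (-10640/3 - 304*I*√14/3) = -11558/3 - 304*I*√14/3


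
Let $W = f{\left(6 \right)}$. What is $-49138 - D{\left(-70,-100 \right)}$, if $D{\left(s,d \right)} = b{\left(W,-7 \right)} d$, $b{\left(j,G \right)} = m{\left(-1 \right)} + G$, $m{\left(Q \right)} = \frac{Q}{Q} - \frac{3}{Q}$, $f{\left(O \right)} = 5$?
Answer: $-49438$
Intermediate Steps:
$m{\left(Q \right)} = 1 - \frac{3}{Q}$
$W = 5$
$b{\left(j,G \right)} = 4 + G$ ($b{\left(j,G \right)} = \frac{-3 - 1}{-1} + G = \left(-1\right) \left(-4\right) + G = 4 + G$)
$D{\left(s,d \right)} = - 3 d$ ($D{\left(s,d \right)} = \left(4 - 7\right) d = - 3 d$)
$-49138 - D{\left(-70,-100 \right)} = -49138 - \left(-3\right) \left(-100\right) = -49138 - 300 = -49438$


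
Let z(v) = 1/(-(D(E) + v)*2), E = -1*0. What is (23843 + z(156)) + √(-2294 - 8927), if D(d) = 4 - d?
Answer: 7629759/320 + 7*I*√229 ≈ 23843.0 + 105.93*I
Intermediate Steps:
E = 0
z(v) = 1/(-8 - 2*v) (z(v) = 1/(-((4 - 1*0) + v)*2) = 1/(-((4 + 0) + v)*2) = 1/(-(4 + v)*2) = 1/((-4 - v)*2) = 1/(-8 - 2*v))
(23843 + z(156)) + √(-2294 - 8927) = (23843 - 1/(8 + 2*156)) + √(-2294 - 8927) = (23843 - 1/(8 + 312)) + √(-11221) = (23843 - 1/320) + 7*I*√229 = 7629759/320 + 7*I*√229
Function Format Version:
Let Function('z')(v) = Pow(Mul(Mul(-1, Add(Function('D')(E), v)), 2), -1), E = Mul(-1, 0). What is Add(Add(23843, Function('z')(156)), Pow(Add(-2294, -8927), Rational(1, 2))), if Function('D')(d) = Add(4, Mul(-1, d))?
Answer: Add(Rational(7629759, 320), Mul(7, I, Pow(229, Rational(1, 2)))) ≈ Add(23843., Mul(105.93, I))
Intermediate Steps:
E = 0
Function('z')(v) = Pow(Add(-8, Mul(-2, v)), -1) (Function('z')(v) = Pow(Mul(Mul(-1, Add(Add(4, Mul(-1, 0)), v)), 2), -1) = Pow(Mul(Mul(-1, Add(Add(4, 0), v)), 2), -1) = Pow(Mul(Mul(-1, Add(4, v)), 2), -1) = Pow(Mul(Add(-4, Mul(-1, v)), 2), -1) = Pow(Add(-8, Mul(-2, v)), -1))
Add(Add(23843, Function('z')(156)), Pow(Add(-2294, -8927), Rational(1, 2))) = Add(Add(23843, Mul(-1, Pow(Add(8, Mul(2, 156)), -1))), Pow(Add(-2294, -8927), Rational(1, 2))) = Add(Add(23843, Mul(-1, Pow(Add(8, 312), -1))), Pow(-11221, Rational(1, 2))) = Add(Add(23843, Mul(-1, Pow(320, -1))), Mul(7, I, Pow(229, Rational(1, 2)))) = Add(Add(23843, Mul(-1, Rational(1, 320))), Mul(7, I, Pow(229, Rational(1, 2)))) = Add(Add(23843, Rational(-1, 320)), Mul(7, I, Pow(229, Rational(1, 2)))) = Add(Rational(7629759, 320), Mul(7, I, Pow(229, Rational(1, 2))))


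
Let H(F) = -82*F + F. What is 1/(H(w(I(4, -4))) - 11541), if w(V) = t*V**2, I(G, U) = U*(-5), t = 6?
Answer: -1/205941 ≈ -4.8558e-6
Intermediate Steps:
I(G, U) = -5*U
w(V) = 6*V**2
H(F) = -81*F
1/(H(w(I(4, -4))) - 11541) = 1/(-486*(-5*(-4))**2 - 11541) = 1/(-486*20**2 - 11541) = 1/(-486*400 - 11541) = 1/(-81*2400 - 11541) = 1/(-194400 - 11541) = 1/(-205941) = -1/205941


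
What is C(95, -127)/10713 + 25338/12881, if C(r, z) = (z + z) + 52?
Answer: 268844032/137994153 ≈ 1.9482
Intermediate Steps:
C(r, z) = 52 + 2*z (C(r, z) = 2*z + 52 = 52 + 2*z)
C(95, -127)/10713 + 25338/12881 = (52 + 2*(-127))/10713 + 25338/12881 = (52 - 254)*(1/10713) + 25338*(1/12881) = -202*1/10713 + 25338/12881 = -202/10713 + 25338/12881 = 268844032/137994153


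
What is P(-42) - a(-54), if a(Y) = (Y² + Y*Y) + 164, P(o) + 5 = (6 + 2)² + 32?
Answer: -5905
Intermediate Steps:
P(o) = 91 (P(o) = -5 + ((6 + 2)² + 32) = -5 + (8² + 32) = -5 + (64 + 32) = -5 + 96 = 91)
a(Y) = 164 + 2*Y² (a(Y) = (Y² + Y²) + 164 = 2*Y² + 164 = 164 + 2*Y²)
P(-42) - a(-54) = 91 - (164 + 2*(-54)²) = 91 - (164 + 2*2916) = 91 - (164 + 5832) = 91 - 1*5996 = 91 - 5996 = -5905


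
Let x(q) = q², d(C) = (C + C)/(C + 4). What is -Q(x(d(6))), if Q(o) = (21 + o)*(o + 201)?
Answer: -2839221/625 ≈ -4542.8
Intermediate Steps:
d(C) = 2*C/(4 + C) (d(C) = (2*C)/(4 + C) = 2*C/(4 + C))
Q(o) = (21 + o)*(201 + o)
-Q(x(d(6))) = -(4221 + ((2*6/(4 + 6))²)² + 222*(2*6/(4 + 6))²) = -(4221 + ((2*6/10)²)² + 222*(2*6/10)²) = -(4221 + ((2*6*(⅒))²)² + 222*(2*6*(⅒))²) = -(4221 + ((6/5)²)² + 222*(6/5)²) = -(4221 + (36/25)² + 222*(36/25)) = -(4221 + 1296/625 + 7992/25) = -1*2839221/625 = -2839221/625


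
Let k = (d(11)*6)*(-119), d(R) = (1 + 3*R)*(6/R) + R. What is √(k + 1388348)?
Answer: √165437558/11 ≈ 1169.3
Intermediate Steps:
d(R) = R + 6*(1 + 3*R)/R (d(R) = 6*(1 + 3*R)/R + R = R + 6*(1 + 3*R)/R)
k = -232050/11 (k = ((18 + 11 + 6/11)*6)*(-119) = ((325/11)*6)*(-119) = (1950/11)*(-119) = -232050/11 ≈ -21095.)
√(k + 1388348) = √(-232050/11 + 1388348) = √(15039778/11) = √165437558/11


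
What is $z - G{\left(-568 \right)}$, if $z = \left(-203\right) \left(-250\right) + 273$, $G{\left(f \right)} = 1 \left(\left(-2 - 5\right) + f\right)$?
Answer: $51598$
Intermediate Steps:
$G{\left(f \right)} = -7 + f$ ($G{\left(f \right)} = 1 \left(-7 + f\right) = -7 + f$)
$z = 51023$ ($z = 50750 + 273 = 51023$)
$z - G{\left(-568 \right)} = 51023 - \left(-7 - 568\right) = 51023 - -575 = 51023 + 575 = 51598$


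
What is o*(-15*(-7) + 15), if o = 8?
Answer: 960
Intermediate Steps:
o*(-15*(-7) + 15) = 8*(-15*(-7) + 15) = 8*(105 + 15) = 8*120 = 960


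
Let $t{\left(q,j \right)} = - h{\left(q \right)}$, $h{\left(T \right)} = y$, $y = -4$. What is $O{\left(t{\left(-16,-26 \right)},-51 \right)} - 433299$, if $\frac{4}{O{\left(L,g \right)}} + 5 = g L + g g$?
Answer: $- \frac{259112801}{598} \approx -4.333 \cdot 10^{5}$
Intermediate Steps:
$h{\left(T \right)} = -4$
$t{\left(q,j \right)} = 4$ ($t{\left(q,j \right)} = \left(-1\right) \left(-4\right) = 4$)
$O{\left(L,g \right)} = \frac{4}{-5 + g^{2} + L g}$ ($O{\left(L,g \right)} = \frac{4}{-5 + \left(g L + g g\right)} = \frac{4}{-5 + \left(L g + g^{2}\right)} = \frac{4}{-5 + \left(g^{2} + L g\right)} = \frac{4}{-5 + g^{2} + L g}$)
$O{\left(t{\left(-16,-26 \right)},-51 \right)} - 433299 = \frac{4}{-5 + \left(-51\right)^{2} + 4 \left(-51\right)} - 433299 = \frac{4}{-5 + 2601 - 204} - 433299 = \frac{4}{2392} - 433299 = 4 \cdot \frac{1}{2392} - 433299 = \frac{1}{598} - 433299 = - \frac{259112801}{598}$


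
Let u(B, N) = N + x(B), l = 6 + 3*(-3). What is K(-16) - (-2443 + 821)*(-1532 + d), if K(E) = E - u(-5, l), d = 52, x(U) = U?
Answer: -2400568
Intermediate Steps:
l = -3 (l = 6 - 9 = -3)
u(B, N) = B + N (u(B, N) = N + B = B + N)
K(E) = 8 + E (K(E) = E - (-5 - 3) = E - 1*(-8) = E + 8 = 8 + E)
K(-16) - (-2443 + 821)*(-1532 + d) = (8 - 16) - (-2443 + 821)*(-1532 + 52) = -8 - (-1622)*(-1480) = -8 - 1*2400560 = -8 - 2400560 = -2400568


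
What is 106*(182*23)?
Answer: 443716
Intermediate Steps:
106*(182*23) = 106*4186 = 443716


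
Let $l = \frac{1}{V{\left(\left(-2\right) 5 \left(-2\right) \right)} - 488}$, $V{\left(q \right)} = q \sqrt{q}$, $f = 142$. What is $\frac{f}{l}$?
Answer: $-69296 + 5680 \sqrt{5} \approx -56595.0$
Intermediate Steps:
$V{\left(q \right)} = q^{\frac{3}{2}}$
$l = \frac{1}{-488 + 40 \sqrt{5}}$ ($l = \frac{1}{\left(\left(-2\right) 5 \left(-2\right)\right)^{\frac{3}{2}} - 488} = \frac{1}{\left(\left(-10\right) \left(-2\right)\right)^{\frac{3}{2}} - 488} = \frac{1}{20^{\frac{3}{2}} - 488} = \frac{1}{40 \sqrt{5} - 488} = \frac{1}{-488 + 40 \sqrt{5}} \approx -0.0025091$)
$\frac{f}{l} = \frac{142}{- \frac{61}{28768} - \frac{5 \sqrt{5}}{28768}}$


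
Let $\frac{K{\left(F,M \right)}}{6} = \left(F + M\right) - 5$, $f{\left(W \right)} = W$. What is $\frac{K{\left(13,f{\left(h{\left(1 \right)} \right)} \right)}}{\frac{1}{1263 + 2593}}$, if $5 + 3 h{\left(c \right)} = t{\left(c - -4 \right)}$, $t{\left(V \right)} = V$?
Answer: $185088$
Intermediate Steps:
$h{\left(c \right)} = - \frac{1}{3} + \frac{c}{3}$ ($h{\left(c \right)} = - \frac{5}{3} + \frac{c - -4}{3} = - \frac{5}{3} + \frac{c + 4}{3} = - \frac{5}{3} + \frac{4 + c}{3} = - \frac{5}{3} + \left(\frac{4}{3} + \frac{c}{3}\right) = - \frac{1}{3} + \frac{c}{3}$)
$K{\left(F,M \right)} = -30 + 6 F + 6 M$ ($K{\left(F,M \right)} = 6 \left(\left(F + M\right) - 5\right) = 6 \left(-5 + F + M\right) = -30 + 6 F + 6 M$)
$\frac{K{\left(13,f{\left(h{\left(1 \right)} \right)} \right)}}{\frac{1}{1263 + 2593}} = \frac{-30 + 6 \cdot 13 + 6 \left(- \frac{1}{3} + \frac{1}{3} \cdot 1\right)}{\frac{1}{1263 + 2593}} = \frac{-30 + 78 + 6 \left(- \frac{1}{3} + \frac{1}{3}\right)}{\frac{1}{3856}} = \left(-30 + 78 + 6 \cdot 0\right) \frac{1}{\frac{1}{3856}} = \left(-30 + 78 + 0\right) 3856 = 48 \cdot 3856 = 185088$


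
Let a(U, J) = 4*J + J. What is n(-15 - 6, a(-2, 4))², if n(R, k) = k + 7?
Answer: 729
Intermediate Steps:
a(U, J) = 5*J
n(R, k) = 7 + k
n(-15 - 6, a(-2, 4))² = (7 + 5*4)² = (7 + 20)² = 27² = 729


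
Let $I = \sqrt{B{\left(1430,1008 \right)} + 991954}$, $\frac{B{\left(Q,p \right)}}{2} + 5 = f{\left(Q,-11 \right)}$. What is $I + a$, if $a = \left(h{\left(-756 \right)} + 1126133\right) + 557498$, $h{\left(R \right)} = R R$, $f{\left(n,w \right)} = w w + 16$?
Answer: $2255167 + \sqrt{992218} \approx 2.2562 \cdot 10^{6}$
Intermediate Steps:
$f{\left(n,w \right)} = 16 + w^{2}$ ($f{\left(n,w \right)} = w^{2} + 16 = 16 + w^{2}$)
$B{\left(Q,p \right)} = 264$ ($B{\left(Q,p \right)} = -10 + 2 \left(16 + \left(-11\right)^{2}\right) = -10 + 2 \left(16 + 121\right) = -10 + 2 \cdot 137 = -10 + 274 = 264$)
$h{\left(R \right)} = R^{2}$
$a = 2255167$ ($a = \left(\left(-756\right)^{2} + 1126133\right) + 557498 = \left(571536 + 1126133\right) + 557498 = 1697669 + 557498 = 2255167$)
$I = \sqrt{992218}$ ($I = \sqrt{264 + 991954} = \sqrt{992218} \approx 996.1$)
$I + a = \sqrt{992218} + 2255167 = 2255167 + \sqrt{992218}$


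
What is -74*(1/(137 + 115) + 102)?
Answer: -951085/126 ≈ -7548.3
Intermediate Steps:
-74*(1/(137 + 115) + 102) = -74*(1/252 + 102) = -74*25705/252 = -951085/126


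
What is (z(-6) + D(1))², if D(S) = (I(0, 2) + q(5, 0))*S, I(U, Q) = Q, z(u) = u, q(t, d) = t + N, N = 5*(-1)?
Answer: 16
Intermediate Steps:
N = -5
q(t, d) = -5 + t (q(t, d) = t - 5 = -5 + t)
D(S) = 2*S (D(S) = (2 + (-5 + 5))*S = (2 + 0)*S = 2*S)
(z(-6) + D(1))² = (-6 + 2*1)² = (-6 + 2)² = (-4)² = 16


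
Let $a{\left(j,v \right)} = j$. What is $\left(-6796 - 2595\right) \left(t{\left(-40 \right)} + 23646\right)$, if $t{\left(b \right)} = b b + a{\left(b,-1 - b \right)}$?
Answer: $-236709546$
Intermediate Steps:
$t{\left(b \right)} = b + b^{2}$ ($t{\left(b \right)} = b b + b = b^{2} + b = b + b^{2}$)
$\left(-6796 - 2595\right) \left(t{\left(-40 \right)} + 23646\right) = \left(-6796 - 2595\right) \left(- 40 \left(1 - 40\right) + 23646\right) = - 9391 \left(\left(-40\right) \left(-39\right) + 23646\right) = - 9391 \left(1560 + 23646\right) = \left(-9391\right) 25206 = -236709546$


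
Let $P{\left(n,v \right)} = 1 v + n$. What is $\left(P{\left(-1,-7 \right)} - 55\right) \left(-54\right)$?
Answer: $3402$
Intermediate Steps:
$P{\left(n,v \right)} = n + v$ ($P{\left(n,v \right)} = v + n = n + v$)
$\left(P{\left(-1,-7 \right)} - 55\right) \left(-54\right) = \left(\left(-1 - 7\right) - 55\right) \left(-54\right) = \left(-8 - 55\right) \left(-54\right) = \left(-63\right) \left(-54\right) = 3402$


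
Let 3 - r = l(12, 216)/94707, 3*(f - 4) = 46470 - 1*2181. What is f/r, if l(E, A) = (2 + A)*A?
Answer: 155393141/26337 ≈ 5900.2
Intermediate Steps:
l(E, A) = A*(2 + A)
f = 14767 (f = 4 + (46470 - 1*2181)/3 = 4 + (46470 - 2181)/3 = 4 + (1/3)*44289 = 4 + 14763 = 14767)
r = 26337/10523 (r = 3 - 216*(2 + 216)/94707 = 3 - 216*218/94707 = 3 - 47088/94707 = 3 - 1*5232/10523 = 3 - 5232/10523 = 26337/10523 ≈ 2.5028)
f/r = 14767/(26337/10523) = 14767*(10523/26337) = 155393141/26337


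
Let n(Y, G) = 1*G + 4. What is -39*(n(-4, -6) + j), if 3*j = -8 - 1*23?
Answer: 481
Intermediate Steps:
j = -31/3 (j = (-8 - 1*23)/3 = (-8 - 23)/3 = (⅓)*(-31) = -31/3 ≈ -10.333)
n(Y, G) = 4 + G (n(Y, G) = G + 4 = 4 + G)
-39*(n(-4, -6) + j) = -39*((4 - 6) - 31/3) = -39*(-2 - 31/3) = -39*(-37/3) = 481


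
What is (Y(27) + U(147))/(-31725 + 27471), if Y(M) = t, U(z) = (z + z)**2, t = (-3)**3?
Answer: -28803/1418 ≈ -20.312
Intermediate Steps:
t = -27
U(z) = 4*z**2 (U(z) = (2*z)**2 = 4*z**2)
Y(M) = -27
(Y(27) + U(147))/(-31725 + 27471) = (-27 + 4*147**2)/(-31725 + 27471) = (-27 + 4*21609)/(-4254) = (-27 + 86436)*(-1/4254) = 86409*(-1/4254) = -28803/1418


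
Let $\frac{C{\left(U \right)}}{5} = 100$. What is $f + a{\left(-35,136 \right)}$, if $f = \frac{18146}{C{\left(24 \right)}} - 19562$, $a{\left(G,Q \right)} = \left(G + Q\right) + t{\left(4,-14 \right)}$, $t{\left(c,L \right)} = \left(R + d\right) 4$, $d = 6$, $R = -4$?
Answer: $- \frac{4854177}{250} \approx -19417.0$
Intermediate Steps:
$C{\left(U \right)} = 500$ ($C{\left(U \right)} = 5 \cdot 100 = 500$)
$t{\left(c,L \right)} = 8$ ($t{\left(c,L \right)} = \left(-4 + 6\right) 4 = 2 \cdot 4 = 8$)
$a{\left(G,Q \right)} = 8 + G + Q$ ($a{\left(G,Q \right)} = \left(G + Q\right) + 8 = 8 + G + Q$)
$f = - \frac{4881427}{250}$ ($f = \frac{18146}{500} - 19562 = 18146 \cdot \frac{1}{500} - 19562 = \frac{9073}{250} - 19562 = - \frac{4881427}{250} \approx -19526.0$)
$f + a{\left(-35,136 \right)} = - \frac{4881427}{250} + \left(8 - 35 + 136\right) = - \frac{4881427}{250} + 109 = - \frac{4854177}{250}$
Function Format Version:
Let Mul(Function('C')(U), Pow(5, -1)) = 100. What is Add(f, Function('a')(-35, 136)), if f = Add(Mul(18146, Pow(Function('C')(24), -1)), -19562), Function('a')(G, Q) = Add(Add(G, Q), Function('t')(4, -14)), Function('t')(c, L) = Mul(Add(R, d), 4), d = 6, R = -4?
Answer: Rational(-4854177, 250) ≈ -19417.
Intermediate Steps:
Function('C')(U) = 500 (Function('C')(U) = Mul(5, 100) = 500)
Function('t')(c, L) = 8 (Function('t')(c, L) = Mul(Add(-4, 6), 4) = Mul(2, 4) = 8)
Function('a')(G, Q) = Add(8, G, Q) (Function('a')(G, Q) = Add(Add(G, Q), 8) = Add(8, G, Q))
f = Rational(-4881427, 250) (f = Add(Mul(18146, Pow(500, -1)), -19562) = Add(Mul(18146, Rational(1, 500)), -19562) = Add(Rational(9073, 250), -19562) = Rational(-4881427, 250) ≈ -19526.)
Add(f, Function('a')(-35, 136)) = Add(Rational(-4881427, 250), Add(8, -35, 136)) = Add(Rational(-4881427, 250), 109) = Rational(-4854177, 250)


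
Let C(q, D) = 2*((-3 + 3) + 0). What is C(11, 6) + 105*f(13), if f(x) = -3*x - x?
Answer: -5460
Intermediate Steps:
f(x) = -4*x
C(q, D) = 0 (C(q, D) = 2*(0 + 0) = 2*0 = 0)
C(11, 6) + 105*f(13) = 0 + 105*(-4*13) = 0 + 105*(-52) = 0 - 5460 = -5460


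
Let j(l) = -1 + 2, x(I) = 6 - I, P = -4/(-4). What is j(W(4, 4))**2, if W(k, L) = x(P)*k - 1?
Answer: 1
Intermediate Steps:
P = 1 (P = -4*(-1/4) = 1)
W(k, L) = -1 + 5*k (W(k, L) = (6 - 1*1)*k - 1 = (6 - 1)*k - 1 = 5*k - 1 = -1 + 5*k)
j(l) = 1
j(W(4, 4))**2 = 1**2 = 1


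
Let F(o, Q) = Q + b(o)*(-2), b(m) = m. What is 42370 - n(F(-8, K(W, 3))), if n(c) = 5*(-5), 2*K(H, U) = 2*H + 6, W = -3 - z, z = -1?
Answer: 42395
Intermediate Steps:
W = -2 (W = -3 - 1*(-1) = -3 + 1 = -2)
K(H, U) = 3 + H (K(H, U) = (2*H + 6)/2 = (6 + 2*H)/2 = 3 + H)
F(o, Q) = Q - 2*o (F(o, Q) = Q + o*(-2) = Q - 2*o)
n(c) = -25
42370 - n(F(-8, K(W, 3))) = 42370 - 1*(-25) = 42370 + 25 = 42395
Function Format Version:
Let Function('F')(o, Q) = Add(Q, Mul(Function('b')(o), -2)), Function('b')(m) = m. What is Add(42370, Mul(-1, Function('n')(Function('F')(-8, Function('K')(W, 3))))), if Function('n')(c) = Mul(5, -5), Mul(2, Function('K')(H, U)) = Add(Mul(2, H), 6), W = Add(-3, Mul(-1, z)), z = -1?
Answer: 42395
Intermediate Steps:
W = -2 (W = Add(-3, Mul(-1, -1)) = Add(-3, 1) = -2)
Function('K')(H, U) = Add(3, H) (Function('K')(H, U) = Mul(Rational(1, 2), Add(Mul(2, H), 6)) = Mul(Rational(1, 2), Add(6, Mul(2, H))) = Add(3, H))
Function('F')(o, Q) = Add(Q, Mul(-2, o)) (Function('F')(o, Q) = Add(Q, Mul(o, -2)) = Add(Q, Mul(-2, o)))
Function('n')(c) = -25
Add(42370, Mul(-1, Function('n')(Function('F')(-8, Function('K')(W, 3))))) = Add(42370, Mul(-1, -25)) = Add(42370, 25) = 42395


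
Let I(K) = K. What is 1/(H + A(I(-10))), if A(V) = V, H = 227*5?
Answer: 1/1125 ≈ 0.00088889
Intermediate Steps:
H = 1135
1/(H + A(I(-10))) = 1/(1135 - 10) = 1/1125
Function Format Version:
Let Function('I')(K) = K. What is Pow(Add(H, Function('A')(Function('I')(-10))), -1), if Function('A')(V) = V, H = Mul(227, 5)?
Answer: Rational(1, 1125) ≈ 0.00088889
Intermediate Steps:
H = 1135
Pow(Add(H, Function('A')(Function('I')(-10))), -1) = Pow(Add(1135, -10), -1) = Pow(1125, -1) = Rational(1, 1125)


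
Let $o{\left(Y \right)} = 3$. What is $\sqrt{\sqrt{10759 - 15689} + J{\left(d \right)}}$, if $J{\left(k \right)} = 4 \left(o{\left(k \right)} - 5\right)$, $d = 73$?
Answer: $\sqrt{-8 + i \sqrt{4930}} \approx 5.5977 + 6.2717 i$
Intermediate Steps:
$J{\left(k \right)} = -8$ ($J{\left(k \right)} = 4 \left(3 - 5\right) = 4 \left(-2\right) = -8$)
$\sqrt{\sqrt{10759 - 15689} + J{\left(d \right)}} = \sqrt{\sqrt{10759 - 15689} - 8} = \sqrt{\sqrt{-4930} - 8} = \sqrt{i \sqrt{4930} - 8} = \sqrt{-8 + i \sqrt{4930}}$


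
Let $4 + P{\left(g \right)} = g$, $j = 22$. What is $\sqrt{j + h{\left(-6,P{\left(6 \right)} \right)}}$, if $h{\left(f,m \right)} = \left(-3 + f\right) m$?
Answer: $2$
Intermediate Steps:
$P{\left(g \right)} = -4 + g$
$h{\left(f,m \right)} = m \left(-3 + f\right)$
$\sqrt{j + h{\left(-6,P{\left(6 \right)} \right)}} = \sqrt{22 + \left(-4 + 6\right) \left(-3 - 6\right)} = \sqrt{22 + 2 \left(-9\right)} = \sqrt{22 - 18} = \sqrt{4} = 2$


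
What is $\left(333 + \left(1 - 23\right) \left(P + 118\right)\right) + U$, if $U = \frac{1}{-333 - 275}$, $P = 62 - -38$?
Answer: $- \frac{2713505}{608} \approx -4463.0$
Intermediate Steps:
$P = 100$ ($P = 62 + 38 = 100$)
$U = - \frac{1}{608}$ ($U = \frac{1}{-608} = - \frac{1}{608} \approx -0.0016447$)
$\left(333 + \left(1 - 23\right) \left(P + 118\right)\right) + U = \left(333 + \left(1 - 23\right) \left(100 + 118\right)\right) - \frac{1}{608} = \left(333 - 4796\right) - \frac{1}{608} = -4463 - \frac{1}{608} = - \frac{2713505}{608}$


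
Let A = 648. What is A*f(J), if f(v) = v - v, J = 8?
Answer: 0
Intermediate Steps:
f(v) = 0
A*f(J) = 648*0 = 0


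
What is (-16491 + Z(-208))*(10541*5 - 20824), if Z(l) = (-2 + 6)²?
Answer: -525239475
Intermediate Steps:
Z(l) = 16 (Z(l) = 4² = 16)
(-16491 + Z(-208))*(10541*5 - 20824) = (-16491 + 16)*(10541*5 - 20824) = -16475*(52705 - 20824) = -16475*31881 = -525239475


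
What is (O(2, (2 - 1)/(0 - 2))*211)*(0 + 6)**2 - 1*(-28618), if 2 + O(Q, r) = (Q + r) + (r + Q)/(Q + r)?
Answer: 32416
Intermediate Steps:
O(Q, r) = -1 + Q + r (O(Q, r) = -2 + ((Q + r) + (r + Q)/(Q + r)) = -2 + ((Q + r) + (Q + r)/(Q + r)) = -2 + ((Q + r) + 1) = -2 + (1 + Q + r) = -1 + Q + r)
(O(2, (2 - 1)/(0 - 2))*211)*(0 + 6)**2 - 1*(-28618) = ((-1 + 2 + (2 - 1)/(0 - 2))*211)*(0 + 6)**2 - 1*(-28618) = ((-1 + 2 + 1/(-2))*211)*6**2 + 28618 = ((-1 + 2 + 1*(-1/2))*211)*36 + 28618 = ((-1 + 2 - 1/2)*211)*36 + 28618 = ((1/2)*211)*36 + 28618 = (211/2)*36 + 28618 = 3798 + 28618 = 32416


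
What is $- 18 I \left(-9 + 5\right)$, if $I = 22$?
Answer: $1584$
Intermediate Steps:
$- 18 I \left(-9 + 5\right) = \left(-18\right) 22 \left(-9 + 5\right) = \left(-396\right) \left(-4\right) = 1584$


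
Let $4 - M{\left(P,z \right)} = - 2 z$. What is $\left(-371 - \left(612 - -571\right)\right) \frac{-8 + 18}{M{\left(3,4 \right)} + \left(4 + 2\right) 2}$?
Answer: $- \frac{1295}{2} \approx -647.5$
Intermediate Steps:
$M{\left(P,z \right)} = 4 + 2 z$ ($M{\left(P,z \right)} = 4 - - 2 z = 4 + 2 z$)
$\left(-371 - \left(612 - -571\right)\right) \frac{-8 + 18}{M{\left(3,4 \right)} + \left(4 + 2\right) 2} = \left(-371 - \left(612 - -571\right)\right) \frac{-8 + 18}{\left(4 + 2 \cdot 4\right) + \left(4 + 2\right) 2} = \left(-371 - \left(612 + 571\right)\right) \frac{10}{\left(4 + 8\right) + 6 \cdot 2} = \left(-371 - 1183\right) \frac{10}{12 + 12} = \left(-371 - 1183\right) \frac{10}{24} = - 1554 \cdot 10 \cdot \frac{1}{24} = \left(-1554\right) \frac{5}{12} = - \frac{1295}{2}$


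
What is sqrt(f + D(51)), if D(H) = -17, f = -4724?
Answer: I*sqrt(4741) ≈ 68.855*I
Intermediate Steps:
sqrt(f + D(51)) = sqrt(-4724 - 17) = sqrt(-4741) = I*sqrt(4741)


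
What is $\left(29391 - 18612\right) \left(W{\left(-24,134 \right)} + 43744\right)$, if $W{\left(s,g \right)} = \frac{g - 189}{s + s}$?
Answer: $\frac{7544462831}{16} \approx 4.7153 \cdot 10^{8}$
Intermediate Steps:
$W{\left(s,g \right)} = \frac{-189 + g}{2 s}$
$\left(29391 - 18612\right) \left(W{\left(-24,134 \right)} + 43744\right) = \left(29391 - 18612\right) \left(\frac{-189 + 134}{2 \left(-24\right)} + 43744\right) = 10779 \left(\frac{1}{2} \left(- \frac{1}{24}\right) \left(-55\right) + 43744\right) = 10779 \left(\frac{55}{48} + 43744\right) = 10779 \cdot \frac{2099767}{48} = \frac{7544462831}{16}$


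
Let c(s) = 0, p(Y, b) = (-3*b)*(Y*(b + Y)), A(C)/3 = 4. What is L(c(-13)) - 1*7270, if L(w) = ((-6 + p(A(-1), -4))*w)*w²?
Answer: -7270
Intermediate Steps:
A(C) = 12 (A(C) = 3*4 = 12)
p(Y, b) = -3*Y*b*(Y + b) (p(Y, b) = (-3*b)*(Y*(Y + b)) = -3*Y*b*(Y + b))
L(w) = 1146*w³ (L(w) = ((-6 - 3*12*(-4)*(12 - 4))*w)*w² = ((-6 - 3*12*(-4)*8)*w)*w² = ((-6 + 1152)*w)*w² = (1146*w)*w² = 1146*w³)
L(c(-13)) - 1*7270 = 1146*0³ - 1*7270 = 1146*0 - 7270 = 0 - 7270 = -7270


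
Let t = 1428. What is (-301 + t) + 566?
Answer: 1693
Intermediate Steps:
(-301 + t) + 566 = (-301 + 1428) + 566 = 1127 + 566 = 1693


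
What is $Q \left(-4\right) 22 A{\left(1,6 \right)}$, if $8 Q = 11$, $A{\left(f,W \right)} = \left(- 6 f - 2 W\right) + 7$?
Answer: $1331$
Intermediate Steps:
$A{\left(f,W \right)} = 7 - 6 f - 2 W$
$Q = \frac{11}{8}$ ($Q = \frac{1}{8} \cdot 11 = \frac{11}{8} \approx 1.375$)
$Q \left(-4\right) 22 A{\left(1,6 \right)} = \frac{11}{8} \left(-4\right) 22 \left(7 - 6 - 12\right) = \left(- \frac{11}{2}\right) 22 \left(7 - 6 - 12\right) = \left(-121\right) \left(-11\right) = 1331$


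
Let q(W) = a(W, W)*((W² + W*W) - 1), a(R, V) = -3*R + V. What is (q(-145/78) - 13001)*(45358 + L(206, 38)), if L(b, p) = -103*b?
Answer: -18585447593210/59319 ≈ -3.1331e+8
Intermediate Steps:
a(R, V) = V - 3*R
q(W) = -2*W*(-1 + 2*W²) (q(W) = (W - 3*W)*((W² + W*W) - 1) = (-2*W)*((W² + W²) - 1) = (-2*W)*(2*W² - 1) = (-2*W)*(-1 + 2*W²) = -2*W*(-1 + 2*W²))
(q(-145/78) - 13001)*(45358 + L(206, 38)) = ((-4*(-145/78)³ + 2*(-145/78)) - 13001)*(45358 - 103*206) = ((-4*(-145*1/78)³ + 2*(-145*1/78)) - 13001)*(45358 - 21218) = ((-4*(-145/78)³ + 2*(-145/78)) - 13001)*24140 = ((-4*(-3048625/474552) - 145/39) - 13001)*24140 = ((3048625/118638 - 145/39) - 13001)*24140 = (2607535/118638 - 13001)*24140 = -1539805103/118638*24140 = -18585447593210/59319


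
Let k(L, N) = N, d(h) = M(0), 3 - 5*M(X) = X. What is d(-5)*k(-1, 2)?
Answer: 6/5 ≈ 1.2000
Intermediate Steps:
M(X) = 3/5 - X/5
d(h) = 3/5 (d(h) = 3/5 - 1/5*0 = 3/5 + 0 = 3/5)
d(-5)*k(-1, 2) = (3/5)*2 = 6/5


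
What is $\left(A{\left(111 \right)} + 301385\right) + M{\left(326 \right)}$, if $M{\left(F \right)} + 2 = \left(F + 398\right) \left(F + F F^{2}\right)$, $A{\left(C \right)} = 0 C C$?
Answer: $25084224031$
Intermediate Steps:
$A{\left(C \right)} = 0$ ($A{\left(C \right)} = 0 C^{2} = 0$)
$M{\left(F \right)} = -2 + \left(398 + F\right) \left(F + F^{3}\right)$ ($M{\left(F \right)} = -2 + \left(F + 398\right) \left(F + F F^{2}\right) = -2 + \left(398 + F\right) \left(F + F^{3}\right)$)
$\left(A{\left(111 \right)} + 301385\right) + M{\left(326 \right)} = \left(0 + 301385\right) + \left(-2 + 326^{2} + 326^{4} + 398 \cdot 326 + 398 \cdot 326^{3}\right) = 301385 + \left(-2 + 106276 + 11294588176 + 129748 + 398 \cdot 34645976\right) = 301385 + \left(-2 + 106276 + 11294588176 + 129748 + 13789098448\right) = 301385 + 25083922646 = 25084224031$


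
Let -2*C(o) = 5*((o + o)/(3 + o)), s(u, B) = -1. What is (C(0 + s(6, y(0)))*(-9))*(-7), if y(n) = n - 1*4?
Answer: 315/2 ≈ 157.50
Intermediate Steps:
y(n) = -4 + n (y(n) = n - 4 = -4 + n)
C(o) = -5*o/(3 + o) (C(o) = -5*(o + o)/(3 + o)/2 = -5*(2*o)/(3 + o)/2 = -5*2*o/(3 + o)/2 = -5*o/(3 + o))
(C(0 + s(6, y(0)))*(-9))*(-7) = (-5*(0 - 1)/(3 + (0 - 1))*(-9))*(-7) = (-5*(-1)/(3 - 1)*(-9))*(-7) = (-5*(-1)/2*(-9))*(-7) = (-5*(-1)*1/2*(-9))*(-7) = ((5/2)*(-9))*(-7) = -45/2*(-7) = 315/2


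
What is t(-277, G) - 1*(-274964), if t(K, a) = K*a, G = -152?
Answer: 317068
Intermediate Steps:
t(-277, G) - 1*(-274964) = -277*(-152) - 1*(-274964) = 42104 + 274964 = 317068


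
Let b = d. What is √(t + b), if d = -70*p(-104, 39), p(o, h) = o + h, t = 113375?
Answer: 5*√4717 ≈ 343.40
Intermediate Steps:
p(o, h) = h + o
d = 4550 (d = -70*(39 - 104) = -70*(-65) = 4550)
b = 4550
√(t + b) = √(113375 + 4550) = √117925 = 5*√4717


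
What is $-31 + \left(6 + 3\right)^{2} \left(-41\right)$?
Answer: $-3352$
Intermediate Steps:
$-31 + \left(6 + 3\right)^{2} \left(-41\right) = -31 + 9^{2} \left(-41\right) = -31 + 81 \left(-41\right) = -31 - 3321 = -3352$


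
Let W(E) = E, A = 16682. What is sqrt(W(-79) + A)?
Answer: sqrt(16603) ≈ 128.85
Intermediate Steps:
sqrt(W(-79) + A) = sqrt(-79 + 16682) = sqrt(16603)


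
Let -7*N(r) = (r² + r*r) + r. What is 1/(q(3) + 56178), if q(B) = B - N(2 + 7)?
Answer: 7/393438 ≈ 1.7792e-5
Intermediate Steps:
N(r) = -2*r²/7 - r/7 (N(r) = -((r² + r*r) + r)/7 = -((r² + r²) + r)/7 = -(2*r² + r)/7 = -(r + 2*r²)/7 = -2*r²/7 - r/7)
q(B) = 171/7 + B (q(B) = B - (-1)*(2 + 7)*(1 + 2*(2 + 7))/7 = B - (-1)*9*(1 + 2*9)/7 = B - (-1)*9*(1 + 18)/7 = B - (-1)*9*19/7 = B - 1*(-171/7) = B + 171/7 = 171/7 + B)
1/(q(3) + 56178) = 1/((171/7 + 3) + 56178) = 1/(192/7 + 56178) = 1/(393438/7) = 7/393438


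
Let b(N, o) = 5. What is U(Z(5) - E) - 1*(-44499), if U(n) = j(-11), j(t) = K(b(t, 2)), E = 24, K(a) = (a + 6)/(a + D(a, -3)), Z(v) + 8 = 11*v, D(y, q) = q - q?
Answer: 222506/5 ≈ 44501.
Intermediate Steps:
D(y, q) = 0
Z(v) = -8 + 11*v
K(a) = (6 + a)/a (K(a) = (a + 6)/(a + 0) = (6 + a)/a)
j(t) = 11/5 (j(t) = (6 + 5)/5 = (⅕)*11 = 11/5)
U(n) = 11/5
U(Z(5) - E) - 1*(-44499) = 11/5 - 1*(-44499) = 11/5 + 44499 = 222506/5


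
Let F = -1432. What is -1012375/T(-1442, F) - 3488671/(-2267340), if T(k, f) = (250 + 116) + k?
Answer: 143697008906/152478615 ≈ 942.41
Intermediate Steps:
T(k, f) = 366 + k
-1012375/T(-1442, F) - 3488671/(-2267340) = -1012375/(366 - 1442) - 3488671/(-2267340) = -1012375/(-1076) - 3488671*(-1/2267340) = -1012375*(-1/1076) + 3488671/2267340 = 1012375/1076 + 3488671/2267340 = 143697008906/152478615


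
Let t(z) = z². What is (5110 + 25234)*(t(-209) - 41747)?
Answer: 58685296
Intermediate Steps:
(5110 + 25234)*(t(-209) - 41747) = (5110 + 25234)*((-209)² - 41747) = 30344*(43681 - 41747) = 30344*1934 = 58685296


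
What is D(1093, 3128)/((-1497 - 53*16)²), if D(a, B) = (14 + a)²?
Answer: 1225449/5499025 ≈ 0.22285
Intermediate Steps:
D(1093, 3128)/((-1497 - 53*16)²) = (14 + 1093)²/((-1497 - 53*16)²) = 1107²/((-1497 - 848)²) = 1225449/((-2345)²) = 1225449/5499025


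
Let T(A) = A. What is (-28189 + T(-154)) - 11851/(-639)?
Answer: -18099326/639 ≈ -28324.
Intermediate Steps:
(-28189 + T(-154)) - 11851/(-639) = (-28189 - 154) - 11851/(-639) = -28343 - 11851*(-1/639) = -28343 + 11851/639 = -18099326/639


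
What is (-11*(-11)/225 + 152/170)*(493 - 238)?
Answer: 5477/15 ≈ 365.13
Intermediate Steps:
(-11*(-11)/225 + 152/170)*(493 - 238) = (121*(1/225) + 152*(1/170))*255 = (121/225 + 76/85)*255 = (5477/3825)*255 = 5477/15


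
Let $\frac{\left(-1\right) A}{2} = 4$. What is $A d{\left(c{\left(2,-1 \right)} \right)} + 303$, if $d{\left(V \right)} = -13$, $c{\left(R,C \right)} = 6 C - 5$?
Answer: $407$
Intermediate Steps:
$A = -8$ ($A = \left(-2\right) 4 = -8$)
$c{\left(R,C \right)} = -5 + 6 C$
$A d{\left(c{\left(2,-1 \right)} \right)} + 303 = \left(-8\right) \left(-13\right) + 303 = 104 + 303 = 407$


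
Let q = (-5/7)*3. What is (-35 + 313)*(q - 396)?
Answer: -774786/7 ≈ -1.1068e+5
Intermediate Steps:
q = -15/7 (q = ((1/7)*(-5))*3 = -5/7*3 = -15/7 ≈ -2.1429)
(-35 + 313)*(q - 396) = (-35 + 313)*(-15/7 - 396) = 278*(-2787/7) = -774786/7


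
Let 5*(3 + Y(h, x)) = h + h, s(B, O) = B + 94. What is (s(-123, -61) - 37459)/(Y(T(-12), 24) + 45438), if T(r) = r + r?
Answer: -62480/75709 ≈ -0.82526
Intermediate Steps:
T(r) = 2*r
s(B, O) = 94 + B
Y(h, x) = -3 + 2*h/5 (Y(h, x) = -3 + (h + h)/5 = -3 + (2*h)/5 = -3 + 2*h/5)
(s(-123, -61) - 37459)/(Y(T(-12), 24) + 45438) = ((94 - 123) - 37459)/((-3 + 2*(2*(-12))/5) + 45438) = (-29 - 37459)/((-3 + (⅖)*(-24)) + 45438) = -37488/((-3 - 48/5) + 45438) = -37488/(-63/5 + 45438) = -37488/227127/5 = -37488*5/227127 = -62480/75709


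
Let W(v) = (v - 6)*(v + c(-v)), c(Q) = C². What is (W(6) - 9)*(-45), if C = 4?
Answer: 405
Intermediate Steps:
c(Q) = 16 (c(Q) = 4² = 16)
W(v) = (-6 + v)*(16 + v) (W(v) = (v - 6)*(v + 16) = (-6 + v)*(16 + v))
(W(6) - 9)*(-45) = ((-96 + 6² + 10*6) - 9)*(-45) = ((-96 + 36 + 60) - 9)*(-45) = (0 - 9)*(-45) = -9*(-45) = 405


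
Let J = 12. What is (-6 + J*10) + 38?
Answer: 152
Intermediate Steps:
(-6 + J*10) + 38 = (-6 + 12*10) + 38 = (-6 + 120) + 38 = 114 + 38 = 152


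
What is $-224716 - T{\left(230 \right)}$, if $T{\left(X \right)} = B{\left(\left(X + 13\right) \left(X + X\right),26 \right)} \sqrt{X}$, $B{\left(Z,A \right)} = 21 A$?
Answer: $-224716 - 546 \sqrt{230} \approx -2.33 \cdot 10^{5}$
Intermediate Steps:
$T{\left(X \right)} = 546 \sqrt{X}$ ($T{\left(X \right)} = 21 \cdot 26 \sqrt{X} = 546 \sqrt{X}$)
$-224716 - T{\left(230 \right)} = -224716 - 546 \sqrt{230}$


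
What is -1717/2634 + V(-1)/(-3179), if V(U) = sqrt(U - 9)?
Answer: -1717/2634 - I*sqrt(10)/3179 ≈ -0.65186 - 0.00099474*I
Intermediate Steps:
V(U) = sqrt(-9 + U)
-1717/2634 + V(-1)/(-3179) = -1717/2634 + sqrt(-9 - 1)/(-3179) = -1717*1/2634 + sqrt(-10)*(-1/3179) = -1717/2634 + (I*sqrt(10))*(-1/3179) = -1717/2634 - I*sqrt(10)/3179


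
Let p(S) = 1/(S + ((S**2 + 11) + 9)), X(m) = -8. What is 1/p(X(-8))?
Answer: 76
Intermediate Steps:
p(S) = 1/(20 + S + S**2) (p(S) = 1/(S + ((11 + S**2) + 9)) = 1/(S + (20 + S**2)) = 1/(20 + S + S**2))
1/p(X(-8)) = 1/(1/(20 - 8 + (-8)**2)) = 1/(1/(20 - 8 + 64)) = 1/(1/76) = 76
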